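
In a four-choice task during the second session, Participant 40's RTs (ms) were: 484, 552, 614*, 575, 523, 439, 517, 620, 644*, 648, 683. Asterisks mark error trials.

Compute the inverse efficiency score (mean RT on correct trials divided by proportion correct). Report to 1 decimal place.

684.6 ms

Correct trials (n=9): 484, 552, 575, 523, 439, 517, 620, 648, 683
Mean correct RT = 5041/9 = 560.1111 ms
Proportion correct = 9/11
IES = 560.1111 / (9/11) = 684.580 ms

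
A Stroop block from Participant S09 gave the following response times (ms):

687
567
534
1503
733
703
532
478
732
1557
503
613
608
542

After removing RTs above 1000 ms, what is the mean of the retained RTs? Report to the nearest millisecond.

Excluded: 1503, 1557
Retained (n=12): Σ = 7232
Mean = 7232/12 = 602.6667

603 ms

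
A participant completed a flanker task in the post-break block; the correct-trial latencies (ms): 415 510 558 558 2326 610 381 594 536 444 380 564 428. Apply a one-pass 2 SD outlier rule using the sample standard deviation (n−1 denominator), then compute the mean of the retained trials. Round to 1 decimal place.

498.2 ms

n = 13, ΣRT = 8304, M = 638.769
Σ(x−M)² = 3161198.31; s = √(3161198.31/12) = 513.257
Cutoffs: 638.769 ± 2·513.257 → [-387.7, 1665.3]
Outside: 2326 → excluded.
Retained (n=12): Σ = 5978, mean = 5978/12 = 498.167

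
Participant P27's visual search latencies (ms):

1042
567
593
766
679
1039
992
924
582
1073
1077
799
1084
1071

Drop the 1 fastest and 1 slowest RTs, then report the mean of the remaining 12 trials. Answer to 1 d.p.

886.4 ms

Sorted: 567, 582, 593, 679, 766, 799, 924, 992, 1039, 1042, 1071, 1073, 1077, 1084
Drop lowest 1 (567) and highest 1 (1084)
Remaining (n=12): Σ = 10637, mean = 10637/12 = 886.417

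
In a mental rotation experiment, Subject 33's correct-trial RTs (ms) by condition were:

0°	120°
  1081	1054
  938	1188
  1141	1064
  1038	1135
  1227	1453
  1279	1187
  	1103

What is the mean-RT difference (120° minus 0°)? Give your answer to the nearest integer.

M(0°) = 6704/6 = 1117.333
M(120°) = 8184/7 = 1169.143
Difference = 1169.143 − 1117.333 = 51.810 ms

52 ms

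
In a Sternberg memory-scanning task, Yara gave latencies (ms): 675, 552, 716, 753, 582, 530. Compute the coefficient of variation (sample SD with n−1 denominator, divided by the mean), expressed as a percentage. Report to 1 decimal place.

n = 6, Σ = 3808, M = 634.6667
Σ(x−M)² = 42807.333; s = √(42807.333/5) = 92.5282
CV = 92.5282 / 634.6667 = 0.14579 = 14.579%

14.6%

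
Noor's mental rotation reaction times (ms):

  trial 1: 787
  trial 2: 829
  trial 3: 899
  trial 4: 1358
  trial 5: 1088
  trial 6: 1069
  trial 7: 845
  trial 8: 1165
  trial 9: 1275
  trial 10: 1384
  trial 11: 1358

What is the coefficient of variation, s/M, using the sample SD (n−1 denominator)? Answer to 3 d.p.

n = 11, Σ = 12057, M = 1096.0909
Σ(x−M)² = 526406.909; s = √(526406.909/10) = 229.4356
CV = 229.4356 / 1096.0909 = 0.20932

0.209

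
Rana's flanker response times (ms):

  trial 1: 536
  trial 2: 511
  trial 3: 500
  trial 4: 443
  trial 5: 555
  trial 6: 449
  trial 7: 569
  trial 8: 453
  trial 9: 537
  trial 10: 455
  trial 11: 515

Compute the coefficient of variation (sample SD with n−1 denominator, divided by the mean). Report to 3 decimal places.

0.091

n = 11, Σ = 5523, M = 502.0909
Σ(x−M)² = 20832.909; s = √(20832.909/10) = 45.6431
CV = 45.6431 / 502.0909 = 0.09091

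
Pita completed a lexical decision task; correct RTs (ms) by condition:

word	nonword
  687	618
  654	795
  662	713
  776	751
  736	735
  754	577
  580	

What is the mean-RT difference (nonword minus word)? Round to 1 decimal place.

M(word) = 4849/7 = 692.714
M(nonword) = 4189/6 = 698.167
Difference = 698.167 − 692.714 = 5.452 ms

5.5 ms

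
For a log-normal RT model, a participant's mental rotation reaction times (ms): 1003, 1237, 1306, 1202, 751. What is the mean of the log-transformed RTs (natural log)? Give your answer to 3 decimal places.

6.984

ln(RT): 6.9108, 7.1204, 7.1747, 7.0917, 6.6214
Σ ln(RT) = 34.9191
Mean = 34.9191/5 = 6.98381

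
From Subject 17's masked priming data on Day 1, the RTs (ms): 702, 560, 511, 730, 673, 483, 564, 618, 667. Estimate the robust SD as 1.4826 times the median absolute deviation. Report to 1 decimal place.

86.0 ms

Sorted: 483, 511, 560, 564, 618, 667, 673, 702, 730 → median = 618
|x − 618| sorted: 0, 49, 54, 55, 58, 84, 107, 112, 135 → MAD = 58
Robust SD ≈ 1.4826 × 58 = 85.991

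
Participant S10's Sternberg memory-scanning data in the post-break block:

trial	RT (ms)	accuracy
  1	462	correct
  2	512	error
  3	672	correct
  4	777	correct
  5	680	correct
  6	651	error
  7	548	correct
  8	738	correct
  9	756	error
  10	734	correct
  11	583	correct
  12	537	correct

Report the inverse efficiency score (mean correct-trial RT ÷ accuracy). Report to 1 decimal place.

Correct trials (n=9): 462, 672, 777, 680, 548, 738, 734, 583, 537
Mean correct RT = 5731/9 = 636.7778 ms
Proportion correct = 9/12
IES = 636.7778 / (9/12) = 849.037 ms

849.0 ms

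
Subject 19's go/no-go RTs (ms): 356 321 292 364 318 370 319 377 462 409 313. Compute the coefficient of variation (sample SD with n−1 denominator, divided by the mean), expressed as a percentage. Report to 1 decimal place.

14.0%

n = 11, Σ = 3901, M = 354.6364
Σ(x−M)² = 24708.545; s = √(24708.545/10) = 49.7077
CV = 49.7077 / 354.6364 = 0.14017 = 14.017%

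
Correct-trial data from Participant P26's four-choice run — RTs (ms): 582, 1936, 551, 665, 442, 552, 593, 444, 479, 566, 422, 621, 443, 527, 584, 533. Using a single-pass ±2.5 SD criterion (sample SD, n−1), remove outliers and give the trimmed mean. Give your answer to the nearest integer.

534 ms

n = 16, ΣRT = 9940, M = 621.250
Σ(x−M)² = 1918919.00; s = √(1918919.00/15) = 357.670
Cutoffs: 621.250 ± 2.5·357.670 → [-272.9, 1515.4]
Outside: 1936 → excluded.
Retained (n=15): Σ = 8004, mean = 8004/15 = 533.600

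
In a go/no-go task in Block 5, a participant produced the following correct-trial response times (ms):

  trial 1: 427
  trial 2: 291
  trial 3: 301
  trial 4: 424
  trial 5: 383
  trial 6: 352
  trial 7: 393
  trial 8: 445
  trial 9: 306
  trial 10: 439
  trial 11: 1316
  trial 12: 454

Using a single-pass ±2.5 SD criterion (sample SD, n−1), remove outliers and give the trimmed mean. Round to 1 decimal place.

383.2 ms

n = 12, ΣRT = 5531, M = 460.917
Σ(x−M)² = 835452.92; s = √(835452.92/11) = 275.591
Cutoffs: 460.917 ± 2.5·275.591 → [-228.1, 1149.9]
Outside: 1316 → excluded.
Retained (n=11): Σ = 4215, mean = 4215/11 = 383.182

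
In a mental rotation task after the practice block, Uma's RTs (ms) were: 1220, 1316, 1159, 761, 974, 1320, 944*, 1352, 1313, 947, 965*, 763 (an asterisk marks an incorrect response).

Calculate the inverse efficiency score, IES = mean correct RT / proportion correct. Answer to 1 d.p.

Correct trials (n=10): 1220, 1316, 1159, 761, 974, 1320, 1352, 1313, 947, 763
Mean correct RT = 11125/10 = 1112.5000 ms
Proportion correct = 10/12
IES = 1112.5000 / (10/12) = 1335.000 ms

1335.0 ms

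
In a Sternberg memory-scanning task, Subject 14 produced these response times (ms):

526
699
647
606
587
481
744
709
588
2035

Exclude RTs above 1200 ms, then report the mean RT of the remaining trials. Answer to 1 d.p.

Excluded: 2035
Retained (n=9): Σ = 5587
Mean = 5587/9 = 620.7778

620.8 ms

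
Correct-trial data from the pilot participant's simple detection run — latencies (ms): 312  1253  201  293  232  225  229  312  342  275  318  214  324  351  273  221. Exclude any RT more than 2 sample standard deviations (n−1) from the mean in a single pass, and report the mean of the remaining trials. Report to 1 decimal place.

n = 16, ΣRT = 5375, M = 335.938
Σ(x−M)² = 933228.94; s = √(933228.94/15) = 249.430
Cutoffs: 335.938 ± 2·249.430 → [-162.9, 834.8]
Outside: 1253 → excluded.
Retained (n=15): Σ = 4122, mean = 4122/15 = 274.800

274.8 ms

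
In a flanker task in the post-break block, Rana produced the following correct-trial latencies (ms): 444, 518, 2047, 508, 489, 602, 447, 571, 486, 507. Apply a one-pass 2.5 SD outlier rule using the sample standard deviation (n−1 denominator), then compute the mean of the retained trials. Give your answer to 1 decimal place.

508.0 ms

n = 10, ΣRT = 6619, M = 661.900
Σ(x−M)² = 2153236.90; s = √(2153236.90/9) = 489.130
Cutoffs: 661.900 ± 2.5·489.130 → [-560.9, 1884.7]
Outside: 2047 → excluded.
Retained (n=9): Σ = 4572, mean = 4572/9 = 508.000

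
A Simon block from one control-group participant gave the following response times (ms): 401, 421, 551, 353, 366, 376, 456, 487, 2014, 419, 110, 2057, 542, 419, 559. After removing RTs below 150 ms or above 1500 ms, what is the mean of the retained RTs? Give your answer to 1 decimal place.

445.8 ms

Excluded: 110, 2014, 2057
Retained (n=12): Σ = 5350
Mean = 5350/12 = 445.8333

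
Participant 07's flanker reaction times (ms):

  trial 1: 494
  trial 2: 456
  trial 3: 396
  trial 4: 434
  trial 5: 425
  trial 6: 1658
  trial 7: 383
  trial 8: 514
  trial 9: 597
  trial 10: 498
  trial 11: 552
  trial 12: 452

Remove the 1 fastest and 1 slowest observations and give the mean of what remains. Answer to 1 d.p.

Sorted: 383, 396, 425, 434, 452, 456, 494, 498, 514, 552, 597, 1658
Drop lowest 1 (383) and highest 1 (1658)
Remaining (n=10): Σ = 4818, mean = 4818/10 = 481.800

481.8 ms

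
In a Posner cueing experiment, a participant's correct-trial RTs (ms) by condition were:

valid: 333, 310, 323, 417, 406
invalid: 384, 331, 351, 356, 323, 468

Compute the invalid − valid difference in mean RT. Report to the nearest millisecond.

11 ms

M(valid) = 1789/5 = 357.800
M(invalid) = 2213/6 = 368.833
Difference = 368.833 − 357.800 = 11.033 ms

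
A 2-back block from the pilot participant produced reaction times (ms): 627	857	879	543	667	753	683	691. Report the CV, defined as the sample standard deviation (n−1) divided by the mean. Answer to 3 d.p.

0.159

n = 8, Σ = 5700, M = 712.5000
Σ(x−M)² = 89686.000; s = √(89686.000/7) = 113.1914
CV = 113.1914 / 712.5000 = 0.15887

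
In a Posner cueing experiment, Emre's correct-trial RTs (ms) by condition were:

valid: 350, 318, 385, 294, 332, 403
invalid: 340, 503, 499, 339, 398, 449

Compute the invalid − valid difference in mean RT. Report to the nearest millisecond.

M(valid) = 2082/6 = 347.000
M(invalid) = 2528/6 = 421.333
Difference = 421.333 − 347.000 = 74.333 ms

74 ms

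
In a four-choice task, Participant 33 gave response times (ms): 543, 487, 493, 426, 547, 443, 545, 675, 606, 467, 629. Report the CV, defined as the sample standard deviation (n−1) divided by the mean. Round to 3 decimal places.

n = 11, Σ = 5861, M = 532.8182
Σ(x−M)² = 62769.636; s = √(62769.636/10) = 79.2273
CV = 79.2273 / 532.8182 = 0.14869

0.149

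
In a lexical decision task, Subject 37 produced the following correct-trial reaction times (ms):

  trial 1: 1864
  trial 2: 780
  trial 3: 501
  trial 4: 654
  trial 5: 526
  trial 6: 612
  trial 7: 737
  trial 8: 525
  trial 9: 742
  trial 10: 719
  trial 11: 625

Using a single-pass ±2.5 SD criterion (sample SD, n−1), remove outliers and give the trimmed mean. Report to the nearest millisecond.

n = 11, ΣRT = 8285, M = 753.182
Σ(x−M)² = 1449665.64; s = √(1449665.64/10) = 380.745
Cutoffs: 753.182 ± 2.5·380.745 → [-198.7, 1705.0]
Outside: 1864 → excluded.
Retained (n=10): Σ = 6421, mean = 6421/10 = 642.100

642 ms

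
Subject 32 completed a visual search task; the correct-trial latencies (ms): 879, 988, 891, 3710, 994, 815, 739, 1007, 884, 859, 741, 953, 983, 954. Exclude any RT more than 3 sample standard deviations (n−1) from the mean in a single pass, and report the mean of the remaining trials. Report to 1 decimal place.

n = 14, ΣRT = 15397, M = 1099.786
Σ(x−M)² = 7438828.36; s = √(7438828.36/13) = 756.451
Cutoffs: 1099.786 ± 3·756.451 → [-1169.6, 3369.1]
Outside: 3710 → excluded.
Retained (n=13): Σ = 11687, mean = 11687/13 = 899.000

899.0 ms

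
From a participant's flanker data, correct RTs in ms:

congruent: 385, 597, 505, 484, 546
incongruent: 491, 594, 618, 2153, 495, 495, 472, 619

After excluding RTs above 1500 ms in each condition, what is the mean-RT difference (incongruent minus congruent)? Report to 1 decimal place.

incongruent: exclude 2153
M(congruent) = 2517/5 = 503.400
M(incongruent) = 3784/7 = 540.571
Difference = 540.571 − 503.400 = 37.171 ms

37.2 ms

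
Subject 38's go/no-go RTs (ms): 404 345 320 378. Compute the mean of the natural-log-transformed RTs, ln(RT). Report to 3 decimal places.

5.887

ln(RT): 6.0014, 5.8435, 5.7683, 5.9349
Σ ln(RT) = 23.5482
Mean = 23.5482/4 = 5.88704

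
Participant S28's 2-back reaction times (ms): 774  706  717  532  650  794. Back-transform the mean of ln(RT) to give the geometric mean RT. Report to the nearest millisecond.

ln(RT): 6.6516, 6.5596, 6.5751, 6.2766, 6.4770, 6.6771
Mean ln(RT) = 39.2170/6 = 6.53616
Geometric mean = exp(6.53616) = 689.63 ms

690 ms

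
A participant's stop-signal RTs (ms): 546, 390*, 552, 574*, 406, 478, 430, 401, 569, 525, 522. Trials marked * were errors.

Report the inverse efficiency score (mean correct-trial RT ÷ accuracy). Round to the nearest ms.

601 ms

Correct trials (n=9): 546, 552, 406, 478, 430, 401, 569, 525, 522
Mean correct RT = 4429/9 = 492.1111 ms
Proportion correct = 9/11
IES = 492.1111 / (9/11) = 601.469 ms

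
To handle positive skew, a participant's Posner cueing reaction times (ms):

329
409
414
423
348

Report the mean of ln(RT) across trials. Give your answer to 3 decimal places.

ln(RT): 5.7961, 6.0137, 6.0259, 6.0474, 5.8522
Σ ln(RT) = 29.7352
Mean = 29.7352/5 = 5.94704

5.947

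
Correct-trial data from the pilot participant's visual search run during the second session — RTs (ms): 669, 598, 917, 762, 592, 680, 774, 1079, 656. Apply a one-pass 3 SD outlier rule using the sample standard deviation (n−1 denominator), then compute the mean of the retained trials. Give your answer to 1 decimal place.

747.4 ms

n = 9, ΣRT = 6727, M = 747.444
Σ(x−M)² = 205156.22; s = √(205156.22/8) = 160.139
Cutoffs: 747.444 ± 3·160.139 → [267.0, 1227.9]
No RTs fall outside the cutoffs; all 9 retained. Mean = 6727/9 = 747.444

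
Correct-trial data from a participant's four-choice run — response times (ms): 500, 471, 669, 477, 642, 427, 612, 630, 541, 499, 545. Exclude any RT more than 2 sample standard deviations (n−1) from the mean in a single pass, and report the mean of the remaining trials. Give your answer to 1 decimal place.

546.6 ms

n = 11, ΣRT = 6013, M = 546.636
Σ(x−M)² = 64650.55; s = √(64650.55/10) = 80.406
Cutoffs: 546.636 ± 2·80.406 → [385.8, 707.4]
No RTs fall outside the cutoffs; all 11 retained. Mean = 6013/11 = 546.636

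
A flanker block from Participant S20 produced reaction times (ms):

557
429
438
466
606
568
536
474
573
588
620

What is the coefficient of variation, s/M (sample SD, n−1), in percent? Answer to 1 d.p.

n = 11, Σ = 5855, M = 532.2727
Σ(x−M)² = 47138.182; s = √(47138.182/10) = 68.6573
CV = 68.6573 / 532.2727 = 0.12899 = 12.899%

12.9%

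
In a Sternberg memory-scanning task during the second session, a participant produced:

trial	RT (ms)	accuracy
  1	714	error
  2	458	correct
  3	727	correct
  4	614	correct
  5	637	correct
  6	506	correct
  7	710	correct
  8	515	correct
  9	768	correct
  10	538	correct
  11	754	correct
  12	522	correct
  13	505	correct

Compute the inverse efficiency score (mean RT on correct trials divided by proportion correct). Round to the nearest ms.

655 ms

Correct trials (n=12): 458, 727, 614, 637, 506, 710, 515, 768, 538, 754, 522, 505
Mean correct RT = 7254/12 = 604.5000 ms
Proportion correct = 12/13
IES = 604.5000 / (12/13) = 654.875 ms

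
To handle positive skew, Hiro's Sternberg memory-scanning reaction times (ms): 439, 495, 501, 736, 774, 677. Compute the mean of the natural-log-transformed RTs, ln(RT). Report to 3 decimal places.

6.379

ln(RT): 6.0845, 6.2046, 6.2166, 6.6012, 6.6516, 6.5177
Σ ln(RT) = 38.2761
Mean = 38.2761/6 = 6.37936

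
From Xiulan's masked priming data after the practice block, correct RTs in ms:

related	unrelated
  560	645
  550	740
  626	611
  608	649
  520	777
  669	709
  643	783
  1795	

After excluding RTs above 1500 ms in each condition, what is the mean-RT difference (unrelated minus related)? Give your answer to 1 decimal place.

related: exclude 1795
M(related) = 4176/7 = 596.571
M(unrelated) = 4914/7 = 702.000
Difference = 702.000 − 596.571 = 105.429 ms

105.4 ms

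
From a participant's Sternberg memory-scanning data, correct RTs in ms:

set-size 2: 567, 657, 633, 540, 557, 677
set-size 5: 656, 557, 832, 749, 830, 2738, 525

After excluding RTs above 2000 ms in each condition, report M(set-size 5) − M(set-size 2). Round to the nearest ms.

86 ms

set-size 5: exclude 2738
M(set-size 2) = 3631/6 = 605.167
M(set-size 5) = 4149/6 = 691.500
Difference = 691.500 − 605.167 = 86.333 ms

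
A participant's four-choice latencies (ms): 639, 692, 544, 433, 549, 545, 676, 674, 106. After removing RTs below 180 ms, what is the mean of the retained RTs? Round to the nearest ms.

594 ms

Excluded: 106
Retained (n=8): Σ = 4752
Mean = 4752/8 = 594.0000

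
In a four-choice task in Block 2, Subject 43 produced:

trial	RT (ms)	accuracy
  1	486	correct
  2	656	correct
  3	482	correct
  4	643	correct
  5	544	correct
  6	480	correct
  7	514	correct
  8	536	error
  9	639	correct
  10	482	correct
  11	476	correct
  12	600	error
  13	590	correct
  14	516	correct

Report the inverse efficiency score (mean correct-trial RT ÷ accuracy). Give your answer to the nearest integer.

Correct trials (n=12): 486, 656, 482, 643, 544, 480, 514, 639, 482, 476, 590, 516
Mean correct RT = 6508/12 = 542.3333 ms
Proportion correct = 12/14
IES = 542.3333 / (12/14) = 632.722 ms

633 ms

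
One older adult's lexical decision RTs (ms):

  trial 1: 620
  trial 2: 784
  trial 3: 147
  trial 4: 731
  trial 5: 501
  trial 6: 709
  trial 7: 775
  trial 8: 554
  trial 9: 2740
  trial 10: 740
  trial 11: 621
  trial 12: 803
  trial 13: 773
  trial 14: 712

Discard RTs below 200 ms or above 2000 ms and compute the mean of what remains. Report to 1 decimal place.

693.6 ms

Excluded: 147, 2740
Retained (n=12): Σ = 8323
Mean = 8323/12 = 693.5833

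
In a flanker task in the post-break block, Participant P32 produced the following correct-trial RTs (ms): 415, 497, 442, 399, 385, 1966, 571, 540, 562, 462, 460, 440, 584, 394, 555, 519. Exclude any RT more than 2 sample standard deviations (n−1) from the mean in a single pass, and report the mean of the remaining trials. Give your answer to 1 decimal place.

481.7 ms

n = 16, ΣRT = 9191, M = 574.438
Σ(x−M)² = 2133331.94; s = √(2133331.94/15) = 377.123
Cutoffs: 574.438 ± 2·377.123 → [-179.8, 1328.7]
Outside: 1966 → excluded.
Retained (n=15): Σ = 7225, mean = 7225/15 = 481.667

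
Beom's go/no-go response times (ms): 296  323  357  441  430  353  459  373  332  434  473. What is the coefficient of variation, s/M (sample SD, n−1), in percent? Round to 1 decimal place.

n = 11, Σ = 4271, M = 388.2727
Σ(x−M)² = 37190.182; s = √(37190.182/10) = 60.9838
CV = 60.9838 / 388.2727 = 0.15706 = 15.706%

15.7%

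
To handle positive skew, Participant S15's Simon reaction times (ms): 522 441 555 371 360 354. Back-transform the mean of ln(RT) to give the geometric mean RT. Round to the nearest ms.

ln(RT): 6.2577, 6.0890, 6.3190, 5.9162, 5.8861, 5.8693
Mean ln(RT) = 36.3373/6 = 6.05621
Geometric mean = exp(6.05621) = 426.76 ms

427 ms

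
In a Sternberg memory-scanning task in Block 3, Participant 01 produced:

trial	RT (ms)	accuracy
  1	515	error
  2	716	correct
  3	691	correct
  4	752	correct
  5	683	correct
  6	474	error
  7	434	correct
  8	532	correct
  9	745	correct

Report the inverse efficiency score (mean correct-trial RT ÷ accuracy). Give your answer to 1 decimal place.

836.3 ms

Correct trials (n=7): 716, 691, 752, 683, 434, 532, 745
Mean correct RT = 4553/7 = 650.4286 ms
Proportion correct = 7/9
IES = 650.4286 / (7/9) = 836.265 ms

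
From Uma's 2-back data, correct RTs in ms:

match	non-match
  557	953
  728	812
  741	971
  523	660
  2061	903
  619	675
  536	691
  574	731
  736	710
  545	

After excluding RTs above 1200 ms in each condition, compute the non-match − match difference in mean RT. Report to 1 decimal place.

171.9 ms

match: exclude 2061
M(match) = 5559/9 = 617.667
M(non-match) = 7106/9 = 789.556
Difference = 789.556 − 617.667 = 171.889 ms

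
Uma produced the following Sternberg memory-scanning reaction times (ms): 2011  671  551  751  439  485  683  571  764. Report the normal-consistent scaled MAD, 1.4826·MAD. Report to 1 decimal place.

Sorted: 439, 485, 551, 571, 671, 683, 751, 764, 2011 → median = 671
|x − 671| sorted: 0, 12, 80, 93, 100, 120, 186, 232, 1340 → MAD = 100
Robust SD ≈ 1.4826 × 100 = 148.260

148.3 ms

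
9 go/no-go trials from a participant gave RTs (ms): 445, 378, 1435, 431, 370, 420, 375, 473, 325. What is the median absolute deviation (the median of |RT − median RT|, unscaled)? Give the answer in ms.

45 ms

Sorted: 325, 370, 375, 378, 420, 431, 445, 473, 1435 → median = 420
|x − 420|: 25, 42, 1015, 11, 50, 0, 45, 53, 95
Sorted deviations: 0, 11, 25, 42, 45, 50, 53, 95, 1015 → MAD = 45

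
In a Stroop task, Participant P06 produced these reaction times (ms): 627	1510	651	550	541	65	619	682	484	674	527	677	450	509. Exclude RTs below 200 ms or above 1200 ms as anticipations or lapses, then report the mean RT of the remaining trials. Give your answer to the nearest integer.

Excluded: 65, 1510
Retained (n=12): Σ = 6991
Mean = 6991/12 = 582.5833

583 ms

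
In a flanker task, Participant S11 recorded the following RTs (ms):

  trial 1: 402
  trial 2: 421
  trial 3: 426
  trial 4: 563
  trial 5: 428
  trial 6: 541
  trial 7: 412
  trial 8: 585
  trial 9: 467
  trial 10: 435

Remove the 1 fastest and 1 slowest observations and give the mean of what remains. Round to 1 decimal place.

Sorted: 402, 412, 421, 426, 428, 435, 467, 541, 563, 585
Drop lowest 1 (402) and highest 1 (585)
Remaining (n=8): Σ = 3693, mean = 3693/8 = 461.625

461.6 ms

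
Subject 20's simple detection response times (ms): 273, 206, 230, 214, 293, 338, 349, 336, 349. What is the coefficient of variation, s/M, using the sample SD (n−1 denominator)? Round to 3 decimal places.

n = 9, Σ = 2588, M = 287.5556
Σ(x−M)² = 28058.222; s = √(28058.222/8) = 59.2223
CV = 59.2223 / 287.5556 = 0.20595

0.206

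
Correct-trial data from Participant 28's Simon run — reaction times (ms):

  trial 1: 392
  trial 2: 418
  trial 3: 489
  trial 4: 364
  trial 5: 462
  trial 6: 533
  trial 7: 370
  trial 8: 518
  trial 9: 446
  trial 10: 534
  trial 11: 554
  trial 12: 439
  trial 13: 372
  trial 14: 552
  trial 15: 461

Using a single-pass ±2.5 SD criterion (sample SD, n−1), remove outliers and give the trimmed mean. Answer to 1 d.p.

460.3 ms

n = 15, ΣRT = 6904, M = 460.267
Σ(x−M)² = 64398.93; s = √(64398.93/14) = 67.823
Cutoffs: 460.267 ± 2.5·67.823 → [290.7, 629.8]
No RTs fall outside the cutoffs; all 15 retained. Mean = 6904/15 = 460.267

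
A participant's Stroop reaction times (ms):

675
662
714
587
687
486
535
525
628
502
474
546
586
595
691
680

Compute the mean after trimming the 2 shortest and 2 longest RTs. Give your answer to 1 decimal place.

600.7 ms

Sorted: 474, 486, 502, 525, 535, 546, 586, 587, 595, 628, 662, 675, 680, 687, 691, 714
Drop lowest 2 (474, 486) and highest 2 (691, 714)
Remaining (n=12): Σ = 7208, mean = 7208/12 = 600.667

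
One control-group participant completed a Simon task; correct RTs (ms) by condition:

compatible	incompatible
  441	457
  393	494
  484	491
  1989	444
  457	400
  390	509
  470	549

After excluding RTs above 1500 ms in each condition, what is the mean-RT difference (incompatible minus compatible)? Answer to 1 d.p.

compatible: exclude 1989
M(compatible) = 2635/6 = 439.167
M(incompatible) = 3344/7 = 477.714
Difference = 477.714 − 439.167 = 38.548 ms

38.5 ms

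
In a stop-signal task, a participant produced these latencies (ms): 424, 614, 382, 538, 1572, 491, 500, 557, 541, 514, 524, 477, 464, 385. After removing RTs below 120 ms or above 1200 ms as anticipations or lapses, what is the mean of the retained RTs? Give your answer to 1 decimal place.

Excluded: 1572
Retained (n=13): Σ = 6411
Mean = 6411/13 = 493.1538

493.2 ms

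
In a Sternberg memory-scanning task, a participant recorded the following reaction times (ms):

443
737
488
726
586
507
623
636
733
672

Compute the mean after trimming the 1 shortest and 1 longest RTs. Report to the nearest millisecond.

Sorted: 443, 488, 507, 586, 623, 636, 672, 726, 733, 737
Drop lowest 1 (443) and highest 1 (737)
Remaining (n=8): Σ = 4971, mean = 4971/8 = 621.375

621 ms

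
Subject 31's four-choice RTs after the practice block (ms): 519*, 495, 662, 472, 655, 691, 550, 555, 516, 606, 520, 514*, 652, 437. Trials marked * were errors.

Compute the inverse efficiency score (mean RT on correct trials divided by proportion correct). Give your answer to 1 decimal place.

Correct trials (n=12): 495, 662, 472, 655, 691, 550, 555, 516, 606, 520, 652, 437
Mean correct RT = 6811/12 = 567.5833 ms
Proportion correct = 12/14
IES = 567.5833 / (12/14) = 662.181 ms

662.2 ms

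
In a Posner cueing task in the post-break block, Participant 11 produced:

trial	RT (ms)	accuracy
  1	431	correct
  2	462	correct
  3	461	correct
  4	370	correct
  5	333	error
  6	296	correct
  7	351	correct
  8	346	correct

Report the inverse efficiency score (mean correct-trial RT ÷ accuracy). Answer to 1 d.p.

Correct trials (n=7): 431, 462, 461, 370, 296, 351, 346
Mean correct RT = 2717/7 = 388.1429 ms
Proportion correct = 7/8
IES = 388.1429 / (7/8) = 443.592 ms

443.6 ms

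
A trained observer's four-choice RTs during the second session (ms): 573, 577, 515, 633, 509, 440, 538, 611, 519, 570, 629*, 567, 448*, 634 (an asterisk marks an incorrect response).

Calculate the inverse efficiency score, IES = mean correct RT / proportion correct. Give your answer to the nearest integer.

Correct trials (n=12): 573, 577, 515, 633, 509, 440, 538, 611, 519, 570, 567, 634
Mean correct RT = 6686/12 = 557.1667 ms
Proportion correct = 12/14
IES = 557.1667 / (12/14) = 650.028 ms

650 ms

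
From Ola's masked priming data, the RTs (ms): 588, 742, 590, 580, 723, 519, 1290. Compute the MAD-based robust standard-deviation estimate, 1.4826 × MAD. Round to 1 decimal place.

Sorted: 519, 580, 588, 590, 723, 742, 1290 → median = 590
|x − 590| sorted: 0, 2, 10, 71, 133, 152, 700 → MAD = 71
Robust SD ≈ 1.4826 × 71 = 105.265

105.3 ms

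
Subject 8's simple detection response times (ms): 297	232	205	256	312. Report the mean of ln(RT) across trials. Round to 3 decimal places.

ln(RT): 5.6937, 5.4467, 5.3230, 5.5452, 5.7430
Σ ln(RT) = 27.7517
Mean = 27.7517/5 = 5.55033

5.550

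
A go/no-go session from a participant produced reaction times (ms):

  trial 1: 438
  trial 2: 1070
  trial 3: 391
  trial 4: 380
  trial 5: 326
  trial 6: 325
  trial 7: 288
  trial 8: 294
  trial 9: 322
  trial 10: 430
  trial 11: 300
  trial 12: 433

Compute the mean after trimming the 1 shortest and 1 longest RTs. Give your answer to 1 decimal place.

Sorted: 288, 294, 300, 322, 325, 326, 380, 391, 430, 433, 438, 1070
Drop lowest 1 (288) and highest 1 (1070)
Remaining (n=10): Σ = 3639, mean = 3639/10 = 363.900

363.9 ms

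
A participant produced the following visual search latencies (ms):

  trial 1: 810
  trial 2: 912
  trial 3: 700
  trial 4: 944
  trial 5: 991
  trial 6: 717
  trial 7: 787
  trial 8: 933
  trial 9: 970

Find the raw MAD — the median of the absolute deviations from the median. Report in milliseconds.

79 ms

Sorted: 700, 717, 787, 810, 912, 933, 944, 970, 991 → median = 912
|x − 912|: 102, 0, 212, 32, 79, 195, 125, 21, 58
Sorted deviations: 0, 21, 32, 58, 79, 102, 125, 195, 212 → MAD = 79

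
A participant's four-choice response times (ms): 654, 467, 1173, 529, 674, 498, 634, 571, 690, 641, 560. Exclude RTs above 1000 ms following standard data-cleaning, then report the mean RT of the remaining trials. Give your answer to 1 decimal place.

591.8 ms

Excluded: 1173
Retained (n=10): Σ = 5918
Mean = 5918/10 = 591.8000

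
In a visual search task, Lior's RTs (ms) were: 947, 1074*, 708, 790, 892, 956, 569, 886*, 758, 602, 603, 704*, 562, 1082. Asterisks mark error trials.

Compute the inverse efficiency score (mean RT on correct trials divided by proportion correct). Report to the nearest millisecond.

980 ms

Correct trials (n=11): 947, 708, 790, 892, 956, 569, 758, 602, 603, 562, 1082
Mean correct RT = 8469/11 = 769.9091 ms
Proportion correct = 11/14
IES = 769.9091 / (11/14) = 979.884 ms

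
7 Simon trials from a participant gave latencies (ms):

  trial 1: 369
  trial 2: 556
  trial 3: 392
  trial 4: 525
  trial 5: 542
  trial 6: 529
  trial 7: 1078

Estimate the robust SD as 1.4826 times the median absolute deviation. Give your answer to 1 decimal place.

Sorted: 369, 392, 525, 529, 542, 556, 1078 → median = 529
|x − 529| sorted: 0, 4, 13, 27, 137, 160, 549 → MAD = 27
Robust SD ≈ 1.4826 × 27 = 40.030

40.0 ms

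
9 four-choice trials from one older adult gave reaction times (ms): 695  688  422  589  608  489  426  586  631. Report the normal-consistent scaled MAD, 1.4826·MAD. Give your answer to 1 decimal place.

Sorted: 422, 426, 489, 586, 589, 608, 631, 688, 695 → median = 589
|x − 589| sorted: 0, 3, 19, 42, 99, 100, 106, 163, 167 → MAD = 99
Robust SD ≈ 1.4826 × 99 = 146.777

146.8 ms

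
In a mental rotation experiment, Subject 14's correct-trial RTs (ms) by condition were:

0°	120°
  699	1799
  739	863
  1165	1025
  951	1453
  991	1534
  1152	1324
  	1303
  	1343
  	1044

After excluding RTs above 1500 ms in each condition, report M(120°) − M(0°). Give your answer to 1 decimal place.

244.1 ms

120°: exclude 1799, 1534
M(0°) = 5697/6 = 949.500
M(120°) = 8355/7 = 1193.571
Difference = 1193.571 − 949.500 = 244.071 ms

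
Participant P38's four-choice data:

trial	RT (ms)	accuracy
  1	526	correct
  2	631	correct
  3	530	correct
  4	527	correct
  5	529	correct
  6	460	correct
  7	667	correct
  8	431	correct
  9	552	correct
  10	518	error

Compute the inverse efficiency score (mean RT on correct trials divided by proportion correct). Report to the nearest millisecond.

Correct trials (n=9): 526, 631, 530, 527, 529, 460, 667, 431, 552
Mean correct RT = 4853/9 = 539.2222 ms
Proportion correct = 9/10
IES = 539.2222 / (9/10) = 599.136 ms

599 ms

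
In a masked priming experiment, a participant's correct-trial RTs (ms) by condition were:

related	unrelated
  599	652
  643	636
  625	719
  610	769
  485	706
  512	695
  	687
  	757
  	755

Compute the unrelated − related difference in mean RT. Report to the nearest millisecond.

129 ms

M(related) = 3474/6 = 579.000
M(unrelated) = 6376/9 = 708.444
Difference = 708.444 − 579.000 = 129.444 ms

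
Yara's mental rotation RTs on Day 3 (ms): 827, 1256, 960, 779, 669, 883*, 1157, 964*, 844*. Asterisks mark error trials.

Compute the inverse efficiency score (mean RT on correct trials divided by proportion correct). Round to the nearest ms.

Correct trials (n=6): 827, 1256, 960, 779, 669, 1157
Mean correct RT = 5648/6 = 941.3333 ms
Proportion correct = 6/9
IES = 941.3333 / (6/9) = 1412.000 ms

1412 ms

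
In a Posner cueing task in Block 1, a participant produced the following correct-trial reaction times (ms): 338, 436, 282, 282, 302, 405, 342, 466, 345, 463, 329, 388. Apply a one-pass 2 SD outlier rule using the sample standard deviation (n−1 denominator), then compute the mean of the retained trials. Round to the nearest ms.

365 ms

n = 12, ΣRT = 4378, M = 364.833
Σ(x−M)² = 47675.67; s = √(47675.67/11) = 65.834
Cutoffs: 364.833 ± 2·65.834 → [233.2, 496.5]
No RTs fall outside the cutoffs; all 12 retained. Mean = 4378/12 = 364.833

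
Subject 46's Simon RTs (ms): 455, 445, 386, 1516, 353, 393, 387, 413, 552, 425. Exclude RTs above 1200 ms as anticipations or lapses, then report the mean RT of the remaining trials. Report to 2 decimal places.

423.22 ms

Excluded: 1516
Retained (n=9): Σ = 3809
Mean = 3809/9 = 423.2222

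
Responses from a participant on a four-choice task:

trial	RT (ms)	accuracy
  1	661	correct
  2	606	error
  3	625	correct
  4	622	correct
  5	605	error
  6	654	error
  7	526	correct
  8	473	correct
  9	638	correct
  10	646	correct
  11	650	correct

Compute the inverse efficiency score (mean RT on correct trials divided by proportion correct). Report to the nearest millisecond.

Correct trials (n=8): 661, 625, 622, 526, 473, 638, 646, 650
Mean correct RT = 4841/8 = 605.1250 ms
Proportion correct = 8/11
IES = 605.1250 / (8/11) = 832.047 ms

832 ms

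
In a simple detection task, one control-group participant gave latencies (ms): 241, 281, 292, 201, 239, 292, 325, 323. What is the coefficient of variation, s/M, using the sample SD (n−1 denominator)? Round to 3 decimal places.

0.159

n = 8, Σ = 2194, M = 274.2500
Σ(x−M)² = 13341.500; s = √(13341.500/7) = 43.6569
CV = 43.6569 / 274.2500 = 0.15919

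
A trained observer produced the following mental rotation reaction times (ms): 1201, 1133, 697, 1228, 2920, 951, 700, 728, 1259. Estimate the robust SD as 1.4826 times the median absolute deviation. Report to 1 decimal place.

Sorted: 697, 700, 728, 951, 1133, 1201, 1228, 1259, 2920 → median = 1133
|x − 1133| sorted: 0, 68, 95, 126, 182, 405, 433, 436, 1787 → MAD = 182
Robust SD ≈ 1.4826 × 182 = 269.833

269.8 ms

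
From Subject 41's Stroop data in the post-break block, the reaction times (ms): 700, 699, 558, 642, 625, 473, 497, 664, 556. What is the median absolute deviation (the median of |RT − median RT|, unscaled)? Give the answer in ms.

Sorted: 473, 497, 556, 558, 625, 642, 664, 699, 700 → median = 625
|x − 625|: 75, 74, 67, 17, 0, 152, 128, 39, 69
Sorted deviations: 0, 17, 39, 67, 69, 74, 75, 128, 152 → MAD = 69

69 ms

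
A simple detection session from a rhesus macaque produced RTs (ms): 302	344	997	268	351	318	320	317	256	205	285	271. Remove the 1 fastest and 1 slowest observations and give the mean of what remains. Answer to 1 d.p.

303.2 ms

Sorted: 205, 256, 268, 271, 285, 302, 317, 318, 320, 344, 351, 997
Drop lowest 1 (205) and highest 1 (997)
Remaining (n=10): Σ = 3032, mean = 3032/10 = 303.200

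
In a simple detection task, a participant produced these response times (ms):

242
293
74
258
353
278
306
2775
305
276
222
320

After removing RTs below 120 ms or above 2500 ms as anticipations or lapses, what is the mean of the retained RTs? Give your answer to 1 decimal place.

Excluded: 74, 2775
Retained (n=10): Σ = 2853
Mean = 2853/10 = 285.3000

285.3 ms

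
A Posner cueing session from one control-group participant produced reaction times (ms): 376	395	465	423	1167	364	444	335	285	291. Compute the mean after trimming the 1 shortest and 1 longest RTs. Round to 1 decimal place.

Sorted: 285, 291, 335, 364, 376, 395, 423, 444, 465, 1167
Drop lowest 1 (285) and highest 1 (1167)
Remaining (n=8): Σ = 3093, mean = 3093/8 = 386.625

386.6 ms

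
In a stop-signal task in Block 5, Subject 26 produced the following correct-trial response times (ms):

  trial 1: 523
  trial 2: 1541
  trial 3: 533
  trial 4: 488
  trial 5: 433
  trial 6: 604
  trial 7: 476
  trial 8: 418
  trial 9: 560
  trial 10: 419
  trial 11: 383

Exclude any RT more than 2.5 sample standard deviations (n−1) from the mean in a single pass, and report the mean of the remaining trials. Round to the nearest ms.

n = 11, ΣRT = 6378, M = 579.818
Σ(x−M)² = 1061817.64; s = √(1061817.64/10) = 325.855
Cutoffs: 579.818 ± 2.5·325.855 → [-234.8, 1394.5]
Outside: 1541 → excluded.
Retained (n=10): Σ = 4837, mean = 4837/10 = 483.700

484 ms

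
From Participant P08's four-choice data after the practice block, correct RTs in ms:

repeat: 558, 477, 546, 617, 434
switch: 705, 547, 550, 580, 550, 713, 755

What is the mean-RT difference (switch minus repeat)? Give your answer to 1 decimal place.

102.2 ms

M(repeat) = 2632/5 = 526.400
M(switch) = 4400/7 = 628.571
Difference = 628.571 − 526.400 = 102.171 ms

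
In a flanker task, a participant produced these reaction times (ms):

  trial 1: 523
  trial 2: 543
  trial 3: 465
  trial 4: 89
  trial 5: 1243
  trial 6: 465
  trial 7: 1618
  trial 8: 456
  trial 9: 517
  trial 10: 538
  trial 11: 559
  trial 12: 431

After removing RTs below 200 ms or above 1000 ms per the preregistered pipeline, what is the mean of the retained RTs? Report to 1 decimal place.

499.7 ms

Excluded: 89, 1243, 1618
Retained (n=9): Σ = 4497
Mean = 4497/9 = 499.6667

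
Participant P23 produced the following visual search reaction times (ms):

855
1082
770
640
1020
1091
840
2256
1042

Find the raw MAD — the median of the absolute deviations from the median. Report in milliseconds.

165 ms

Sorted: 640, 770, 840, 855, 1020, 1042, 1082, 1091, 2256 → median = 1020
|x − 1020|: 165, 62, 250, 380, 0, 71, 180, 1236, 22
Sorted deviations: 0, 22, 62, 71, 165, 180, 250, 380, 1236 → MAD = 165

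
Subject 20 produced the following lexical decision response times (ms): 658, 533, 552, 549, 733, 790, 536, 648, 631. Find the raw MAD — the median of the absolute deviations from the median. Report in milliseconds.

82 ms

Sorted: 533, 536, 549, 552, 631, 648, 658, 733, 790 → median = 631
|x − 631|: 27, 98, 79, 82, 102, 159, 95, 17, 0
Sorted deviations: 0, 17, 27, 79, 82, 95, 98, 102, 159 → MAD = 82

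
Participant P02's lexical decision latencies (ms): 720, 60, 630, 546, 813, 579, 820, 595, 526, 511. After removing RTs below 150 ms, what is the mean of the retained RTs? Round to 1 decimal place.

Excluded: 60
Retained (n=9): Σ = 5740
Mean = 5740/9 = 637.7778

637.8 ms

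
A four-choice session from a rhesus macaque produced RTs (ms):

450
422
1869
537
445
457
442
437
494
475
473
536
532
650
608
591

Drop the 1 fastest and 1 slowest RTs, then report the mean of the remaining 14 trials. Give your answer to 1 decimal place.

Sorted: 422, 437, 442, 445, 450, 457, 473, 475, 494, 532, 536, 537, 591, 608, 650, 1869
Drop lowest 1 (422) and highest 1 (1869)
Remaining (n=14): Σ = 7127, mean = 7127/14 = 509.071

509.1 ms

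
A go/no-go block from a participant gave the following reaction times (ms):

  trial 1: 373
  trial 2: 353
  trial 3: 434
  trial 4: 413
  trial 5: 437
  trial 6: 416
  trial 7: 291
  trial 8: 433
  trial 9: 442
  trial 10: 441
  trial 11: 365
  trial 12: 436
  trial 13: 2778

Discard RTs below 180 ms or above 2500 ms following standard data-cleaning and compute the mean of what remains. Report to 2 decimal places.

Excluded: 2778
Retained (n=12): Σ = 4834
Mean = 4834/12 = 402.8333

402.83 ms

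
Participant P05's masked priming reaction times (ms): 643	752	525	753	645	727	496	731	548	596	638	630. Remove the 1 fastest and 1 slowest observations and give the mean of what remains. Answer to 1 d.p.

Sorted: 496, 525, 548, 596, 630, 638, 643, 645, 727, 731, 752, 753
Drop lowest 1 (496) and highest 1 (753)
Remaining (n=10): Σ = 6435, mean = 6435/10 = 643.500

643.5 ms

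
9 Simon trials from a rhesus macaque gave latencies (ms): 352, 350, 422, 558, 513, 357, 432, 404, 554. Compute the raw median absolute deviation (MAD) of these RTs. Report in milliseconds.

70 ms

Sorted: 350, 352, 357, 404, 422, 432, 513, 554, 558 → median = 422
|x − 422|: 70, 72, 0, 136, 91, 65, 10, 18, 132
Sorted deviations: 0, 10, 18, 65, 70, 72, 91, 132, 136 → MAD = 70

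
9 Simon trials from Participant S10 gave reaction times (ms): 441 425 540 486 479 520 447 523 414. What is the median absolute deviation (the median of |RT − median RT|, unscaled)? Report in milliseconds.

41 ms

Sorted: 414, 425, 441, 447, 479, 486, 520, 523, 540 → median = 479
|x − 479|: 38, 54, 61, 7, 0, 41, 32, 44, 65
Sorted deviations: 0, 7, 32, 38, 41, 44, 54, 61, 65 → MAD = 41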